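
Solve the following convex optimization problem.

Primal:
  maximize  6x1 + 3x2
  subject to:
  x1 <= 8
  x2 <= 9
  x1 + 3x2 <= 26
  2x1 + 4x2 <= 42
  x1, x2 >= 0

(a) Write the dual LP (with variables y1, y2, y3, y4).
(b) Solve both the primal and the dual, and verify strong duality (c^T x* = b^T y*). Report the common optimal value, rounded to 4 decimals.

The standard primal-dual pair for 'max c^T x s.t. A x <= b, x >= 0' is:
  Dual:  min b^T y  s.t.  A^T y >= c,  y >= 0.

So the dual LP is:
  minimize  8y1 + 9y2 + 26y3 + 42y4
  subject to:
    y1 + y3 + 2y4 >= 6
    y2 + 3y3 + 4y4 >= 3
    y1, y2, y3, y4 >= 0

Solving the primal: x* = (8, 6).
  primal value c^T x* = 66.
Solving the dual: y* = (5, 0, 1, 0).
  dual value b^T y* = 66.
Strong duality: c^T x* = b^T y*. Confirmed.

66


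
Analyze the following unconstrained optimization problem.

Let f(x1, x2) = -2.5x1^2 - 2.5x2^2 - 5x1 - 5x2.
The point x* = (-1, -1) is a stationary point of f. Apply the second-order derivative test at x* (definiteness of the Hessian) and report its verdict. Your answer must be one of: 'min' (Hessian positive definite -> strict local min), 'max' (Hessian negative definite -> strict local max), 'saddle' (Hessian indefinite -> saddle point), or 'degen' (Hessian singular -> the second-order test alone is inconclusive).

Compute the Hessian H = grad^2 f:
  H = [[-5, 0], [0, -5]]
Verify stationarity: grad f(x*) = H x* + g = (0, 0).
Eigenvalues of H: -5, -5.
Both eigenvalues < 0, so H is negative definite -> x* is a strict local max.

max


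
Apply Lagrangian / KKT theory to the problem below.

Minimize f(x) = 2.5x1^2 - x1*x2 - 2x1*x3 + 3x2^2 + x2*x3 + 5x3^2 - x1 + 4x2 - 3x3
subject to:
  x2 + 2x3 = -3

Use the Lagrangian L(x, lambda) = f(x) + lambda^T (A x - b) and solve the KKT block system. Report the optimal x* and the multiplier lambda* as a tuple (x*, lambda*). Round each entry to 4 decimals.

Form the Lagrangian:
  L(x, lambda) = (1/2) x^T Q x + c^T x + lambda^T (A x - b)
Stationarity (grad_x L = 0): Q x + c + A^T lambda = 0.
Primal feasibility: A x = b.

This gives the KKT block system:
  [ Q   A^T ] [ x     ]   [-c ]
  [ A    0  ] [ lambda ] = [ b ]

Solving the linear system:
  x*      = (-0.4, -1.5333, -0.7333)
  lambda* = (5.5333)
  f(x*)   = 6.5333

x* = (-0.4, -1.5333, -0.7333), lambda* = (5.5333)


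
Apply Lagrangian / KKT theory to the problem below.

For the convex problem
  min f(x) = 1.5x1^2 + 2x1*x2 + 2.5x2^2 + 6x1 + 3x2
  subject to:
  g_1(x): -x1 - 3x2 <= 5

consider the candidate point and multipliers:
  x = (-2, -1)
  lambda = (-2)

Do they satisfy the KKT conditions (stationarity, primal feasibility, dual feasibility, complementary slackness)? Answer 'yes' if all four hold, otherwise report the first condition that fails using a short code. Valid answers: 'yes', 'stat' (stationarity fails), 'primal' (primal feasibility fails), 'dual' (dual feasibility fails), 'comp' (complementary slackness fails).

Gradient of f: grad f(x) = Q x + c = (-2, -6)
Constraint values g_i(x) = a_i^T x - b_i:
  g_1((-2, -1)) = 0
Stationarity residual: grad f(x) + sum_i lambda_i a_i = (0, 0)
  -> stationarity OK
Primal feasibility (all g_i <= 0): OK
Dual feasibility (all lambda_i >= 0): FAILS
Complementary slackness (lambda_i * g_i(x) = 0 for all i): OK

Verdict: the first failing condition is dual_feasibility -> dual.

dual


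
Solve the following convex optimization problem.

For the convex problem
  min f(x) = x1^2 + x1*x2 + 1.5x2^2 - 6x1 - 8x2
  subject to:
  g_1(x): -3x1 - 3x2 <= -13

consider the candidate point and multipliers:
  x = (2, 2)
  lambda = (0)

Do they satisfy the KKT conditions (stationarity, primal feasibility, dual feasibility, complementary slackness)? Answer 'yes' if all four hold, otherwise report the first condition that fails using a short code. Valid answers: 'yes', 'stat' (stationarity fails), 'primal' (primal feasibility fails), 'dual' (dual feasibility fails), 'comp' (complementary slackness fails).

Gradient of f: grad f(x) = Q x + c = (0, 0)
Constraint values g_i(x) = a_i^T x - b_i:
  g_1((2, 2)) = 1
Stationarity residual: grad f(x) + sum_i lambda_i a_i = (0, 0)
  -> stationarity OK
Primal feasibility (all g_i <= 0): FAILS
Dual feasibility (all lambda_i >= 0): OK
Complementary slackness (lambda_i * g_i(x) = 0 for all i): OK

Verdict: the first failing condition is primal_feasibility -> primal.

primal


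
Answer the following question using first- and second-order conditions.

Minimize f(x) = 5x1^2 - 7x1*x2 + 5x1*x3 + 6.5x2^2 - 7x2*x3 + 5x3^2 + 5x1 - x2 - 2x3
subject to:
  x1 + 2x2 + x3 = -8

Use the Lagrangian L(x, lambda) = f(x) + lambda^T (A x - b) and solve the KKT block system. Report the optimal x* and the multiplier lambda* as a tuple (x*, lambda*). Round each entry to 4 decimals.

Form the Lagrangian:
  L(x, lambda) = (1/2) x^T Q x + c^T x + lambda^T (A x - b)
Stationarity (grad_x L = 0): Q x + c + A^T lambda = 0.
Primal feasibility: A x = b.

This gives the KKT block system:
  [ Q   A^T ] [ x     ]   [-c ]
  [ A    0  ] [ lambda ] = [ b ]

Solving the linear system:
  x*      = (-2.2775, -2.4225, -0.8775)
  lambda* = (5.2042)
  f(x*)   = 17.212

x* = (-2.2775, -2.4225, -0.8775), lambda* = (5.2042)


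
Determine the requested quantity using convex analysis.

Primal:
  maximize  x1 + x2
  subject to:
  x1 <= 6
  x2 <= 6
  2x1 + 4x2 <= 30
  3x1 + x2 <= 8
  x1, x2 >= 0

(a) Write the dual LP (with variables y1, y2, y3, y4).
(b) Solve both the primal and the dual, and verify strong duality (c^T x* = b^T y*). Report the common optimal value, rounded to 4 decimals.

The standard primal-dual pair for 'max c^T x s.t. A x <= b, x >= 0' is:
  Dual:  min b^T y  s.t.  A^T y >= c,  y >= 0.

So the dual LP is:
  minimize  6y1 + 6y2 + 30y3 + 8y4
  subject to:
    y1 + 2y3 + 3y4 >= 1
    y2 + 4y3 + y4 >= 1
    y1, y2, y3, y4 >= 0

Solving the primal: x* = (0.6667, 6).
  primal value c^T x* = 6.6667.
Solving the dual: y* = (0, 0.6667, 0, 0.3333).
  dual value b^T y* = 6.6667.
Strong duality: c^T x* = b^T y*. Confirmed.

6.6667


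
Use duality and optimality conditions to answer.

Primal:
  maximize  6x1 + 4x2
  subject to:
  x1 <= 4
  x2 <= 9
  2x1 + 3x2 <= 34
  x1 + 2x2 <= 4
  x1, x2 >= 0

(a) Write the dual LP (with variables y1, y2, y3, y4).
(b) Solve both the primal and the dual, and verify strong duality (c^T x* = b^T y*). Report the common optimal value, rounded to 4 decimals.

The standard primal-dual pair for 'max c^T x s.t. A x <= b, x >= 0' is:
  Dual:  min b^T y  s.t.  A^T y >= c,  y >= 0.

So the dual LP is:
  minimize  4y1 + 9y2 + 34y3 + 4y4
  subject to:
    y1 + 2y3 + y4 >= 6
    y2 + 3y3 + 2y4 >= 4
    y1, y2, y3, y4 >= 0

Solving the primal: x* = (4, 0).
  primal value c^T x* = 24.
Solving the dual: y* = (4, 0, 0, 2).
  dual value b^T y* = 24.
Strong duality: c^T x* = b^T y*. Confirmed.

24


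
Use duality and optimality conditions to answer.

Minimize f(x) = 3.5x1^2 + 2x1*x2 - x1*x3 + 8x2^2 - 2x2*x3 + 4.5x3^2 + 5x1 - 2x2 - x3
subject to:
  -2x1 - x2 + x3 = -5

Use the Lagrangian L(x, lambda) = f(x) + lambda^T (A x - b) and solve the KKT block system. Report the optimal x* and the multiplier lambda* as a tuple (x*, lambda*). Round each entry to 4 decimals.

Form the Lagrangian:
  L(x, lambda) = (1/2) x^T Q x + c^T x + lambda^T (A x - b)
Stationarity (grad_x L = 0): Q x + c + A^T lambda = 0.
Primal feasibility: A x = b.

This gives the KKT block system:
  [ Q   A^T ] [ x     ]   [-c ]
  [ A    0  ] [ lambda ] = [ b ]

Solving the linear system:
  x*      = (1.9394, 0.4242, -0.697)
  lambda* = (10.0606)
  f(x*)   = 29.9242

x* = (1.9394, 0.4242, -0.697), lambda* = (10.0606)


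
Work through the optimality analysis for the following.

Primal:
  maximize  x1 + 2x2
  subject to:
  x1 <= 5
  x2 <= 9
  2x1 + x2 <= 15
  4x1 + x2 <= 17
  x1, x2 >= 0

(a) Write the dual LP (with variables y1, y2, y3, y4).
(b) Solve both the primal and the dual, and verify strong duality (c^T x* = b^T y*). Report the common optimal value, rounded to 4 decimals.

The standard primal-dual pair for 'max c^T x s.t. A x <= b, x >= 0' is:
  Dual:  min b^T y  s.t.  A^T y >= c,  y >= 0.

So the dual LP is:
  minimize  5y1 + 9y2 + 15y3 + 17y4
  subject to:
    y1 + 2y3 + 4y4 >= 1
    y2 + y3 + y4 >= 2
    y1, y2, y3, y4 >= 0

Solving the primal: x* = (2, 9).
  primal value c^T x* = 20.
Solving the dual: y* = (0, 1.75, 0, 0.25).
  dual value b^T y* = 20.
Strong duality: c^T x* = b^T y*. Confirmed.

20


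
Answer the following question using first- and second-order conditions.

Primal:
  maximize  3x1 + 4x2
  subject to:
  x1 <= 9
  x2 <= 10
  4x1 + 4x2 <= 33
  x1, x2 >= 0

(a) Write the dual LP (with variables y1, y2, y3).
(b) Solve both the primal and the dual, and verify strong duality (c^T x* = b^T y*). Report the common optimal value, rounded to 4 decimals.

The standard primal-dual pair for 'max c^T x s.t. A x <= b, x >= 0' is:
  Dual:  min b^T y  s.t.  A^T y >= c,  y >= 0.

So the dual LP is:
  minimize  9y1 + 10y2 + 33y3
  subject to:
    y1 + 4y3 >= 3
    y2 + 4y3 >= 4
    y1, y2, y3 >= 0

Solving the primal: x* = (0, 8.25).
  primal value c^T x* = 33.
Solving the dual: y* = (0, 0, 1).
  dual value b^T y* = 33.
Strong duality: c^T x* = b^T y*. Confirmed.

33


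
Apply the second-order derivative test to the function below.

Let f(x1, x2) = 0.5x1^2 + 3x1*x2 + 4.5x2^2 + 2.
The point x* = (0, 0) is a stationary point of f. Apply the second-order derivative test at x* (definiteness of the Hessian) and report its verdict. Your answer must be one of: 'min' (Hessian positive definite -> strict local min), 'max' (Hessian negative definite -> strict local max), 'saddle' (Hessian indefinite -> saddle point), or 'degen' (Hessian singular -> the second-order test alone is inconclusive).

Compute the Hessian H = grad^2 f:
  H = [[1, 3], [3, 9]]
Verify stationarity: grad f(x*) = H x* + g = (0, 0).
Eigenvalues of H: 0, 10.
H has a zero eigenvalue (singular; positive semidefinite but not definite), so H is neither positive definite, negative definite, nor indefinite. The second-order test alone is inconclusive -> degen.
(Indeed, f is constant along the null direction of H through x*, so x* is not a strict local extremum.)

degen


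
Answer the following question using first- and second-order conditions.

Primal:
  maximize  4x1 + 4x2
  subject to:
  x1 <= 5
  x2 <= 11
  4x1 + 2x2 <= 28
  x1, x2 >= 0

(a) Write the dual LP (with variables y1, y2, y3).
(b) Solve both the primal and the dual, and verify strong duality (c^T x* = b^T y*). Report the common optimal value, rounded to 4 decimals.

The standard primal-dual pair for 'max c^T x s.t. A x <= b, x >= 0' is:
  Dual:  min b^T y  s.t.  A^T y >= c,  y >= 0.

So the dual LP is:
  minimize  5y1 + 11y2 + 28y3
  subject to:
    y1 + 4y3 >= 4
    y2 + 2y3 >= 4
    y1, y2, y3 >= 0

Solving the primal: x* = (1.5, 11).
  primal value c^T x* = 50.
Solving the dual: y* = (0, 2, 1).
  dual value b^T y* = 50.
Strong duality: c^T x* = b^T y*. Confirmed.

50


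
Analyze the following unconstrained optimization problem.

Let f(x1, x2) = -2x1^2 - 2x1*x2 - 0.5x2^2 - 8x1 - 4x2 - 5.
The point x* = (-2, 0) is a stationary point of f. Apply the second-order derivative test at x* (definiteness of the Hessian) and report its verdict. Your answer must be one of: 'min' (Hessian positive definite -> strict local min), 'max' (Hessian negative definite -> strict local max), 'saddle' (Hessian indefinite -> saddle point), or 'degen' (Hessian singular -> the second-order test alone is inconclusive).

Compute the Hessian H = grad^2 f:
  H = [[-4, -2], [-2, -1]]
Verify stationarity: grad f(x*) = H x* + g = (0, 0).
Eigenvalues of H: -5, 0.
H has a zero eigenvalue (singular; negative semidefinite but not definite), so H is neither positive definite, negative definite, nor indefinite. The second-order test alone is inconclusive -> degen.
(Indeed, f is constant along the null direction of H through x*, so x* is not a strict local extremum.)

degen


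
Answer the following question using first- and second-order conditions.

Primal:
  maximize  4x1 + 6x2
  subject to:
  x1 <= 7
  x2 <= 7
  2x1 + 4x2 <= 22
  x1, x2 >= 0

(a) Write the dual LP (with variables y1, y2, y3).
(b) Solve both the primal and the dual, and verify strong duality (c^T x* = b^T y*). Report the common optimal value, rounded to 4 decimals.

The standard primal-dual pair for 'max c^T x s.t. A x <= b, x >= 0' is:
  Dual:  min b^T y  s.t.  A^T y >= c,  y >= 0.

So the dual LP is:
  minimize  7y1 + 7y2 + 22y3
  subject to:
    y1 + 2y3 >= 4
    y2 + 4y3 >= 6
    y1, y2, y3 >= 0

Solving the primal: x* = (7, 2).
  primal value c^T x* = 40.
Solving the dual: y* = (1, 0, 1.5).
  dual value b^T y* = 40.
Strong duality: c^T x* = b^T y*. Confirmed.

40


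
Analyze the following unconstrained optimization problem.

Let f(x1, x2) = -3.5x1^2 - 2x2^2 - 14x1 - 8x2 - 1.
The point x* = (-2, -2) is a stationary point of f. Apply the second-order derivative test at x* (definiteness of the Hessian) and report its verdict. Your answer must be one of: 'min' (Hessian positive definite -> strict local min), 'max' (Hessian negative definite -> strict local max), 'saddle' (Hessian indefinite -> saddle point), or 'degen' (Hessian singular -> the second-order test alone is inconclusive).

Compute the Hessian H = grad^2 f:
  H = [[-7, 0], [0, -4]]
Verify stationarity: grad f(x*) = H x* + g = (0, 0).
Eigenvalues of H: -7, -4.
Both eigenvalues < 0, so H is negative definite -> x* is a strict local max.

max


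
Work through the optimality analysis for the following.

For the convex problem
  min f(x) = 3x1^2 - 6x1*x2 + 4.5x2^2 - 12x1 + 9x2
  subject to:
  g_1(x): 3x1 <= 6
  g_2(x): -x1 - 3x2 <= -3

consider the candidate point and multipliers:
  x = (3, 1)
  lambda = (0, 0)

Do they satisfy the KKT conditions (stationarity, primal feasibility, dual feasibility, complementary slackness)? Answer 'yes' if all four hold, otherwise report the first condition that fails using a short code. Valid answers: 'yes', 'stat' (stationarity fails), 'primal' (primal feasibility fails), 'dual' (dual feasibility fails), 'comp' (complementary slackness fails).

Gradient of f: grad f(x) = Q x + c = (0, 0)
Constraint values g_i(x) = a_i^T x - b_i:
  g_1((3, 1)) = 3
  g_2((3, 1)) = -3
Stationarity residual: grad f(x) + sum_i lambda_i a_i = (0, 0)
  -> stationarity OK
Primal feasibility (all g_i <= 0): FAILS
Dual feasibility (all lambda_i >= 0): OK
Complementary slackness (lambda_i * g_i(x) = 0 for all i): OK

Verdict: the first failing condition is primal_feasibility -> primal.

primal


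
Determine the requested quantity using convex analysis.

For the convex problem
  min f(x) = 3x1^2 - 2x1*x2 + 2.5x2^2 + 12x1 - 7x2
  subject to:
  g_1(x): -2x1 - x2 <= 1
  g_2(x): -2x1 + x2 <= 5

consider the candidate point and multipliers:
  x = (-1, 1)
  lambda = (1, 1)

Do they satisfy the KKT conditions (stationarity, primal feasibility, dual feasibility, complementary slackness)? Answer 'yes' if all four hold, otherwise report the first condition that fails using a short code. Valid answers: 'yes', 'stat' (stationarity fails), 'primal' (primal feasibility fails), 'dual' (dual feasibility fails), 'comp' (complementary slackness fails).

Gradient of f: grad f(x) = Q x + c = (4, 0)
Constraint values g_i(x) = a_i^T x - b_i:
  g_1((-1, 1)) = 0
  g_2((-1, 1)) = -2
Stationarity residual: grad f(x) + sum_i lambda_i a_i = (0, 0)
  -> stationarity OK
Primal feasibility (all g_i <= 0): OK
Dual feasibility (all lambda_i >= 0): OK
Complementary slackness (lambda_i * g_i(x) = 0 for all i): FAILS

Verdict: the first failing condition is complementary_slackness -> comp.

comp


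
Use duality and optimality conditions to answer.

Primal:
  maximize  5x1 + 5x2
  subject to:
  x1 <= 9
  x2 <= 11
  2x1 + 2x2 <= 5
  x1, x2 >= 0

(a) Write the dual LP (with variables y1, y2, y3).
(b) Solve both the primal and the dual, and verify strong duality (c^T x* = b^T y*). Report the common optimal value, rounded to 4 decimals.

The standard primal-dual pair for 'max c^T x s.t. A x <= b, x >= 0' is:
  Dual:  min b^T y  s.t.  A^T y >= c,  y >= 0.

So the dual LP is:
  minimize  9y1 + 11y2 + 5y3
  subject to:
    y1 + 2y3 >= 5
    y2 + 2y3 >= 5
    y1, y2, y3 >= 0

Solving the primal: x* = (2.5, 0).
  primal value c^T x* = 12.5.
Solving the dual: y* = (0, 0, 2.5).
  dual value b^T y* = 12.5.
Strong duality: c^T x* = b^T y*. Confirmed.

12.5


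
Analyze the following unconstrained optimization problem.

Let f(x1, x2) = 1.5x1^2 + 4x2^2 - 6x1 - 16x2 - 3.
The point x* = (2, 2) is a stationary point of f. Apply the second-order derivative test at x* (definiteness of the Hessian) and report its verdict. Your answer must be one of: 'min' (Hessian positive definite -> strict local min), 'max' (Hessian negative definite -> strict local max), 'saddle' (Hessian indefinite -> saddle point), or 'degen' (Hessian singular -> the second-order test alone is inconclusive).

Compute the Hessian H = grad^2 f:
  H = [[3, 0], [0, 8]]
Verify stationarity: grad f(x*) = H x* + g = (0, 0).
Eigenvalues of H: 3, 8.
Both eigenvalues > 0, so H is positive definite -> x* is a strict local min.

min


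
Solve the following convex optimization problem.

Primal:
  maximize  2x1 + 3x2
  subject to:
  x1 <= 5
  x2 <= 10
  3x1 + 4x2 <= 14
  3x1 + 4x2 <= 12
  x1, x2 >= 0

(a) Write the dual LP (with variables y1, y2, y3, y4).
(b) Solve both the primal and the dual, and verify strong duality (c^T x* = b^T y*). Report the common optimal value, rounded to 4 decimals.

The standard primal-dual pair for 'max c^T x s.t. A x <= b, x >= 0' is:
  Dual:  min b^T y  s.t.  A^T y >= c,  y >= 0.

So the dual LP is:
  minimize  5y1 + 10y2 + 14y3 + 12y4
  subject to:
    y1 + 3y3 + 3y4 >= 2
    y2 + 4y3 + 4y4 >= 3
    y1, y2, y3, y4 >= 0

Solving the primal: x* = (0, 3).
  primal value c^T x* = 9.
Solving the dual: y* = (0, 0, 0, 0.75).
  dual value b^T y* = 9.
Strong duality: c^T x* = b^T y*. Confirmed.

9


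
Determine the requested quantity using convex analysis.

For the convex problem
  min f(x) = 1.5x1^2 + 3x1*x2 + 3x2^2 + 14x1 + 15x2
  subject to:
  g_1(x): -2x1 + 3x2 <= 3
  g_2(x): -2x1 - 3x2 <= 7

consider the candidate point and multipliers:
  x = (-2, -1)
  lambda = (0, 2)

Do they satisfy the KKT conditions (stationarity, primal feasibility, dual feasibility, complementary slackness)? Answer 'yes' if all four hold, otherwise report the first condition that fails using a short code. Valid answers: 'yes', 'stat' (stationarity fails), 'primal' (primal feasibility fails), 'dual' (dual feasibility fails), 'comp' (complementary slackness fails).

Gradient of f: grad f(x) = Q x + c = (5, 3)
Constraint values g_i(x) = a_i^T x - b_i:
  g_1((-2, -1)) = -2
  g_2((-2, -1)) = 0
Stationarity residual: grad f(x) + sum_i lambda_i a_i = (1, -3)
  -> stationarity FAILS
Primal feasibility (all g_i <= 0): OK
Dual feasibility (all lambda_i >= 0): OK
Complementary slackness (lambda_i * g_i(x) = 0 for all i): OK

Verdict: the first failing condition is stationarity -> stat.

stat


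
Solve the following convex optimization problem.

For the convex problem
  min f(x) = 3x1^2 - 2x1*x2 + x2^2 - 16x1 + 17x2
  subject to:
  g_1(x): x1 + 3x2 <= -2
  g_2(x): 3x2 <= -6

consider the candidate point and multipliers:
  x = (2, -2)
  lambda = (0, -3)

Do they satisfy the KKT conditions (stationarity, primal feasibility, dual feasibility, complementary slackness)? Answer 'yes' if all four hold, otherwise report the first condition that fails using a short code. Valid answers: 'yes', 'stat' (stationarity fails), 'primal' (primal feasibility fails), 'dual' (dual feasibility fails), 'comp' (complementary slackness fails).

Gradient of f: grad f(x) = Q x + c = (0, 9)
Constraint values g_i(x) = a_i^T x - b_i:
  g_1((2, -2)) = -2
  g_2((2, -2)) = 0
Stationarity residual: grad f(x) + sum_i lambda_i a_i = (0, 0)
  -> stationarity OK
Primal feasibility (all g_i <= 0): OK
Dual feasibility (all lambda_i >= 0): FAILS
Complementary slackness (lambda_i * g_i(x) = 0 for all i): OK

Verdict: the first failing condition is dual_feasibility -> dual.

dual


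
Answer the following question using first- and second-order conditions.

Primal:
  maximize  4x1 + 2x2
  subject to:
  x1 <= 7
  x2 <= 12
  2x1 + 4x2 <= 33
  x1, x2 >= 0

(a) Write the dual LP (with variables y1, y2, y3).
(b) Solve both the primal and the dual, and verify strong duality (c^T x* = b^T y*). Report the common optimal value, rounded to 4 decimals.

The standard primal-dual pair for 'max c^T x s.t. A x <= b, x >= 0' is:
  Dual:  min b^T y  s.t.  A^T y >= c,  y >= 0.

So the dual LP is:
  minimize  7y1 + 12y2 + 33y3
  subject to:
    y1 + 2y3 >= 4
    y2 + 4y3 >= 2
    y1, y2, y3 >= 0

Solving the primal: x* = (7, 4.75).
  primal value c^T x* = 37.5.
Solving the dual: y* = (3, 0, 0.5).
  dual value b^T y* = 37.5.
Strong duality: c^T x* = b^T y*. Confirmed.

37.5


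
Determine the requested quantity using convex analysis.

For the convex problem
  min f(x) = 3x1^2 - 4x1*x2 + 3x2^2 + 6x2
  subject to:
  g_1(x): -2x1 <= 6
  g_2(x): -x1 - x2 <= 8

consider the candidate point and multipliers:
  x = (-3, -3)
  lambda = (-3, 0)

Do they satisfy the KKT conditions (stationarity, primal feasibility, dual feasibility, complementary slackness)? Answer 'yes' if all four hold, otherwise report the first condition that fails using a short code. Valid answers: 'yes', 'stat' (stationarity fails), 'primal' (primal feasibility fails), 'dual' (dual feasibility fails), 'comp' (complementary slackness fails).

Gradient of f: grad f(x) = Q x + c = (-6, 0)
Constraint values g_i(x) = a_i^T x - b_i:
  g_1((-3, -3)) = 0
  g_2((-3, -3)) = -2
Stationarity residual: grad f(x) + sum_i lambda_i a_i = (0, 0)
  -> stationarity OK
Primal feasibility (all g_i <= 0): OK
Dual feasibility (all lambda_i >= 0): FAILS
Complementary slackness (lambda_i * g_i(x) = 0 for all i): OK

Verdict: the first failing condition is dual_feasibility -> dual.

dual


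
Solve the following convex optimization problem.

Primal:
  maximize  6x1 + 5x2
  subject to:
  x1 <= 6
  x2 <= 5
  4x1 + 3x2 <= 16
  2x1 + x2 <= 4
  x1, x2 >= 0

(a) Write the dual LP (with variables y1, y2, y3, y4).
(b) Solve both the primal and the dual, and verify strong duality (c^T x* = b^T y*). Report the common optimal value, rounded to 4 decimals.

The standard primal-dual pair for 'max c^T x s.t. A x <= b, x >= 0' is:
  Dual:  min b^T y  s.t.  A^T y >= c,  y >= 0.

So the dual LP is:
  minimize  6y1 + 5y2 + 16y3 + 4y4
  subject to:
    y1 + 4y3 + 2y4 >= 6
    y2 + 3y3 + y4 >= 5
    y1, y2, y3, y4 >= 0

Solving the primal: x* = (0, 4).
  primal value c^T x* = 20.
Solving the dual: y* = (0, 0, 0, 5).
  dual value b^T y* = 20.
Strong duality: c^T x* = b^T y*. Confirmed.

20


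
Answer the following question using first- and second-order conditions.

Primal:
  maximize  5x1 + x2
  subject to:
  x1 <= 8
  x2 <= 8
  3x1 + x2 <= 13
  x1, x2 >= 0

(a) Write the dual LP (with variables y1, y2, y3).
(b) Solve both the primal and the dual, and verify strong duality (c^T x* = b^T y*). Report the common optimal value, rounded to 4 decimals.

The standard primal-dual pair for 'max c^T x s.t. A x <= b, x >= 0' is:
  Dual:  min b^T y  s.t.  A^T y >= c,  y >= 0.

So the dual LP is:
  minimize  8y1 + 8y2 + 13y3
  subject to:
    y1 + 3y3 >= 5
    y2 + y3 >= 1
    y1, y2, y3 >= 0

Solving the primal: x* = (4.3333, 0).
  primal value c^T x* = 21.6667.
Solving the dual: y* = (0, 0, 1.6667).
  dual value b^T y* = 21.6667.
Strong duality: c^T x* = b^T y*. Confirmed.

21.6667


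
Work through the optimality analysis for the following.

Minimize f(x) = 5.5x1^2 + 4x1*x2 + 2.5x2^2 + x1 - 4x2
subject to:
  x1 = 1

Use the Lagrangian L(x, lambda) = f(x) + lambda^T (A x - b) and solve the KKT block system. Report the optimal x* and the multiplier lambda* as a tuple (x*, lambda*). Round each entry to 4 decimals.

Form the Lagrangian:
  L(x, lambda) = (1/2) x^T Q x + c^T x + lambda^T (A x - b)
Stationarity (grad_x L = 0): Q x + c + A^T lambda = 0.
Primal feasibility: A x = b.

This gives the KKT block system:
  [ Q   A^T ] [ x     ]   [-c ]
  [ A    0  ] [ lambda ] = [ b ]

Solving the linear system:
  x*      = (1, 0)
  lambda* = (-12)
  f(x*)   = 6.5

x* = (1, 0), lambda* = (-12)


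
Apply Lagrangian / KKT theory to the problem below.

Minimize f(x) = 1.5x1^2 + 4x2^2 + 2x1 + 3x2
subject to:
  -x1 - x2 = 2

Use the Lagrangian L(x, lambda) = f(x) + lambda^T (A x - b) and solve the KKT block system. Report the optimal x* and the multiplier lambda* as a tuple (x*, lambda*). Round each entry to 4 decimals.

Form the Lagrangian:
  L(x, lambda) = (1/2) x^T Q x + c^T x + lambda^T (A x - b)
Stationarity (grad_x L = 0): Q x + c + A^T lambda = 0.
Primal feasibility: A x = b.

This gives the KKT block system:
  [ Q   A^T ] [ x     ]   [-c ]
  [ A    0  ] [ lambda ] = [ b ]

Solving the linear system:
  x*      = (-1.3636, -0.6364)
  lambda* = (-2.0909)
  f(x*)   = -0.2273

x* = (-1.3636, -0.6364), lambda* = (-2.0909)


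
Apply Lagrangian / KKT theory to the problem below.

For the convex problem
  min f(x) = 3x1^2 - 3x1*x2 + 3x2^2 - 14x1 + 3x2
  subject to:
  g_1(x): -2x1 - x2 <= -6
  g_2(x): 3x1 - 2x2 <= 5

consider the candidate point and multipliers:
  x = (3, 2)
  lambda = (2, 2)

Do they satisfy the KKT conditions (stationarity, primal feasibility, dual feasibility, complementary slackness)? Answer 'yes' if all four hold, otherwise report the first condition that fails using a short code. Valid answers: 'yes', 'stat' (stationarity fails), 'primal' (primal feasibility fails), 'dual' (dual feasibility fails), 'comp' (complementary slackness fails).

Gradient of f: grad f(x) = Q x + c = (-2, 6)
Constraint values g_i(x) = a_i^T x - b_i:
  g_1((3, 2)) = -2
  g_2((3, 2)) = 0
Stationarity residual: grad f(x) + sum_i lambda_i a_i = (0, 0)
  -> stationarity OK
Primal feasibility (all g_i <= 0): OK
Dual feasibility (all lambda_i >= 0): OK
Complementary slackness (lambda_i * g_i(x) = 0 for all i): FAILS

Verdict: the first failing condition is complementary_slackness -> comp.

comp


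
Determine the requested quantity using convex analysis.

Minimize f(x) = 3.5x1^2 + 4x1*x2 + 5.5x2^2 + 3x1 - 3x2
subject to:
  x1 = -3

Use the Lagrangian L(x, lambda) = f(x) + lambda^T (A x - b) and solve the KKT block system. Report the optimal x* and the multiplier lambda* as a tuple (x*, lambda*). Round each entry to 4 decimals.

Form the Lagrangian:
  L(x, lambda) = (1/2) x^T Q x + c^T x + lambda^T (A x - b)
Stationarity (grad_x L = 0): Q x + c + A^T lambda = 0.
Primal feasibility: A x = b.

This gives the KKT block system:
  [ Q   A^T ] [ x     ]   [-c ]
  [ A    0  ] [ lambda ] = [ b ]

Solving the linear system:
  x*      = (-3, 1.3636)
  lambda* = (12.5455)
  f(x*)   = 12.2727

x* = (-3, 1.3636), lambda* = (12.5455)


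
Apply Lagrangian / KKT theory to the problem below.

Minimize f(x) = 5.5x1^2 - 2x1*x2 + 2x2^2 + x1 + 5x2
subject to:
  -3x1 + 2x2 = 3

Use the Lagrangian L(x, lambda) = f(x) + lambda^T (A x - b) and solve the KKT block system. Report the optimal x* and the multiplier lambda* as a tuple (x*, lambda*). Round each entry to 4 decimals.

Form the Lagrangian:
  L(x, lambda) = (1/2) x^T Q x + c^T x + lambda^T (A x - b)
Stationarity (grad_x L = 0): Q x + c + A^T lambda = 0.
Primal feasibility: A x = b.

This gives the KKT block system:
  [ Q   A^T ] [ x     ]   [-c ]
  [ A    0  ] [ lambda ] = [ b ]

Solving the linear system:
  x*      = (-1.0357, -0.0536)
  lambda* = (-3.4286)
  f(x*)   = 4.4911

x* = (-1.0357, -0.0536), lambda* = (-3.4286)


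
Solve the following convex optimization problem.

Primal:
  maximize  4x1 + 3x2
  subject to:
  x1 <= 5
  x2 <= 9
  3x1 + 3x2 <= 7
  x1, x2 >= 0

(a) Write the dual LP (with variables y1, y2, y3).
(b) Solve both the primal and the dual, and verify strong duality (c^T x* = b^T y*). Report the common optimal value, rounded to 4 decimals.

The standard primal-dual pair for 'max c^T x s.t. A x <= b, x >= 0' is:
  Dual:  min b^T y  s.t.  A^T y >= c,  y >= 0.

So the dual LP is:
  minimize  5y1 + 9y2 + 7y3
  subject to:
    y1 + 3y3 >= 4
    y2 + 3y3 >= 3
    y1, y2, y3 >= 0

Solving the primal: x* = (2.3333, 0).
  primal value c^T x* = 9.3333.
Solving the dual: y* = (0, 0, 1.3333).
  dual value b^T y* = 9.3333.
Strong duality: c^T x* = b^T y*. Confirmed.

9.3333


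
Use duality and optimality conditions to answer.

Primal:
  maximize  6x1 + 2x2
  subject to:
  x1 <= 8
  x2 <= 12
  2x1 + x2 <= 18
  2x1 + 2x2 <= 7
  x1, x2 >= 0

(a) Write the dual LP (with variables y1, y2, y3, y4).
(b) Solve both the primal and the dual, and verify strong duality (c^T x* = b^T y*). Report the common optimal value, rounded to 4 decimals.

The standard primal-dual pair for 'max c^T x s.t. A x <= b, x >= 0' is:
  Dual:  min b^T y  s.t.  A^T y >= c,  y >= 0.

So the dual LP is:
  minimize  8y1 + 12y2 + 18y3 + 7y4
  subject to:
    y1 + 2y3 + 2y4 >= 6
    y2 + y3 + 2y4 >= 2
    y1, y2, y3, y4 >= 0

Solving the primal: x* = (3.5, 0).
  primal value c^T x* = 21.
Solving the dual: y* = (0, 0, 0, 3).
  dual value b^T y* = 21.
Strong duality: c^T x* = b^T y*. Confirmed.

21


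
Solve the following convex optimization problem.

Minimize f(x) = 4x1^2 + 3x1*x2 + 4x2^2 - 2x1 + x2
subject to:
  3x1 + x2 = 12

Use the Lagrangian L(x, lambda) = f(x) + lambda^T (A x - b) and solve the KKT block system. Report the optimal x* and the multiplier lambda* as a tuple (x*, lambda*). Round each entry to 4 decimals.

Form the Lagrangian:
  L(x, lambda) = (1/2) x^T Q x + c^T x + lambda^T (A x - b)
Stationarity (grad_x L = 0): Q x + c + A^T lambda = 0.
Primal feasibility: A x = b.

This gives the KKT block system:
  [ Q   A^T ] [ x     ]   [-c ]
  [ A    0  ] [ lambda ] = [ b ]

Solving the linear system:
  x*      = (4.1452, -0.4355)
  lambda* = (-9.9516)
  f(x*)   = 55.3468

x* = (4.1452, -0.4355), lambda* = (-9.9516)


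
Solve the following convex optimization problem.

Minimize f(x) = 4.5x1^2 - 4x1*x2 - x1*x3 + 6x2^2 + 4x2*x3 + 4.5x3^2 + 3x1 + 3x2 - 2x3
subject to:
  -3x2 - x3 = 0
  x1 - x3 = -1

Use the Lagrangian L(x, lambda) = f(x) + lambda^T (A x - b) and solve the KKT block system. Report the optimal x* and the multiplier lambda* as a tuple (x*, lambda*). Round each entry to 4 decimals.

Form the Lagrangian:
  L(x, lambda) = (1/2) x^T Q x + c^T x + lambda^T (A x - b)
Stationarity (grad_x L = 0): Q x + c + A^T lambda = 0.
Primal feasibility: A x = b.

This gives the KKT block system:
  [ Q   A^T ] [ x     ]   [-c ]
  [ A    0  ] [ lambda ] = [ b ]

Solving the linear system:
  x*      = (-0.4615, -0.1795, 0.5385)
  lambda* = (1.6154, 0.9744)
  f(x*)   = -1.0128

x* = (-0.4615, -0.1795, 0.5385), lambda* = (1.6154, 0.9744)


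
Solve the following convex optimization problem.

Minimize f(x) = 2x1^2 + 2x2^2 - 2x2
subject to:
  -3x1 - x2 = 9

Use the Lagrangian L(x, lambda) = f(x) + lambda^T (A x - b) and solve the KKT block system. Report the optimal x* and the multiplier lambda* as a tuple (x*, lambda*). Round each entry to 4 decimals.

Form the Lagrangian:
  L(x, lambda) = (1/2) x^T Q x + c^T x + lambda^T (A x - b)
Stationarity (grad_x L = 0): Q x + c + A^T lambda = 0.
Primal feasibility: A x = b.

This gives the KKT block system:
  [ Q   A^T ] [ x     ]   [-c ]
  [ A    0  ] [ lambda ] = [ b ]

Solving the linear system:
  x*      = (-2.85, -0.45)
  lambda* = (-3.8)
  f(x*)   = 17.55

x* = (-2.85, -0.45), lambda* = (-3.8)


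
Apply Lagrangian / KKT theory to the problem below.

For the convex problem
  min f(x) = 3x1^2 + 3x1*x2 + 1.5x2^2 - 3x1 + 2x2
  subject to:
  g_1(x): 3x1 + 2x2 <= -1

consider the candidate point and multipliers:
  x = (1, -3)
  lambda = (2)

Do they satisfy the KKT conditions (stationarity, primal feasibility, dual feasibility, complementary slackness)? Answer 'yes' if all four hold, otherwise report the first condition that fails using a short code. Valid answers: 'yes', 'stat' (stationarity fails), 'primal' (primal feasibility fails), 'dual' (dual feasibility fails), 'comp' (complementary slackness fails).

Gradient of f: grad f(x) = Q x + c = (-6, -4)
Constraint values g_i(x) = a_i^T x - b_i:
  g_1((1, -3)) = -2
Stationarity residual: grad f(x) + sum_i lambda_i a_i = (0, 0)
  -> stationarity OK
Primal feasibility (all g_i <= 0): OK
Dual feasibility (all lambda_i >= 0): OK
Complementary slackness (lambda_i * g_i(x) = 0 for all i): FAILS

Verdict: the first failing condition is complementary_slackness -> comp.

comp


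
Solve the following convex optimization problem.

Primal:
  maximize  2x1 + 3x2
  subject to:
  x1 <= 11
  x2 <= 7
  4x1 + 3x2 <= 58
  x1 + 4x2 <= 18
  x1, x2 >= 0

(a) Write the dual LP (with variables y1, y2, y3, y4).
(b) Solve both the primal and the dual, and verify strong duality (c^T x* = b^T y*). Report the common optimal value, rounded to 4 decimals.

The standard primal-dual pair for 'max c^T x s.t. A x <= b, x >= 0' is:
  Dual:  min b^T y  s.t.  A^T y >= c,  y >= 0.

So the dual LP is:
  minimize  11y1 + 7y2 + 58y3 + 18y4
  subject to:
    y1 + 4y3 + y4 >= 2
    y2 + 3y3 + 4y4 >= 3
    y1, y2, y3, y4 >= 0

Solving the primal: x* = (11, 1.75).
  primal value c^T x* = 27.25.
Solving the dual: y* = (1.25, 0, 0, 0.75).
  dual value b^T y* = 27.25.
Strong duality: c^T x* = b^T y*. Confirmed.

27.25


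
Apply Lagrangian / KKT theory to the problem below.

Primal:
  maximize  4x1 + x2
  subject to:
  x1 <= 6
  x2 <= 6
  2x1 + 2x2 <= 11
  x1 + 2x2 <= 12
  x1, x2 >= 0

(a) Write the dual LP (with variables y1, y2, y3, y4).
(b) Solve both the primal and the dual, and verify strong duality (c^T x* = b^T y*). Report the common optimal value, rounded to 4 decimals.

The standard primal-dual pair for 'max c^T x s.t. A x <= b, x >= 0' is:
  Dual:  min b^T y  s.t.  A^T y >= c,  y >= 0.

So the dual LP is:
  minimize  6y1 + 6y2 + 11y3 + 12y4
  subject to:
    y1 + 2y3 + y4 >= 4
    y2 + 2y3 + 2y4 >= 1
    y1, y2, y3, y4 >= 0

Solving the primal: x* = (5.5, 0).
  primal value c^T x* = 22.
Solving the dual: y* = (0, 0, 2, 0).
  dual value b^T y* = 22.
Strong duality: c^T x* = b^T y*. Confirmed.

22


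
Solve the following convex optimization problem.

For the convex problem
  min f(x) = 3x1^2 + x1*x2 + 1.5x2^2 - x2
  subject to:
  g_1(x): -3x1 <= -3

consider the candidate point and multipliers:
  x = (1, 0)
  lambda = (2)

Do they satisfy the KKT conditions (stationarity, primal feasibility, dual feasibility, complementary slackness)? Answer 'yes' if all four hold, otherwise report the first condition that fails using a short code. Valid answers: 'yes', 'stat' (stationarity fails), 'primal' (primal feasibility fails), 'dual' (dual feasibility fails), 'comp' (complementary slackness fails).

Gradient of f: grad f(x) = Q x + c = (6, 0)
Constraint values g_i(x) = a_i^T x - b_i:
  g_1((1, 0)) = 0
Stationarity residual: grad f(x) + sum_i lambda_i a_i = (0, 0)
  -> stationarity OK
Primal feasibility (all g_i <= 0): OK
Dual feasibility (all lambda_i >= 0): OK
Complementary slackness (lambda_i * g_i(x) = 0 for all i): OK

Verdict: yes, KKT holds.

yes


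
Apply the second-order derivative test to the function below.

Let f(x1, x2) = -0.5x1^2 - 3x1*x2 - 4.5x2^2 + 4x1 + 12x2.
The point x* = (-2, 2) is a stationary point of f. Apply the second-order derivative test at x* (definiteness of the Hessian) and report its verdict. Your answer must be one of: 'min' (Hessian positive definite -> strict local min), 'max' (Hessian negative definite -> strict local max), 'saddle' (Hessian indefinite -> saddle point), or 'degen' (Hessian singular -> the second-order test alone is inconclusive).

Compute the Hessian H = grad^2 f:
  H = [[-1, -3], [-3, -9]]
Verify stationarity: grad f(x*) = H x* + g = (0, 0).
Eigenvalues of H: -10, 0.
H has a zero eigenvalue (singular; negative semidefinite but not definite), so H is neither positive definite, negative definite, nor indefinite. The second-order test alone is inconclusive -> degen.
(Indeed, f is constant along the null direction of H through x*, so x* is not a strict local extremum.)

degen


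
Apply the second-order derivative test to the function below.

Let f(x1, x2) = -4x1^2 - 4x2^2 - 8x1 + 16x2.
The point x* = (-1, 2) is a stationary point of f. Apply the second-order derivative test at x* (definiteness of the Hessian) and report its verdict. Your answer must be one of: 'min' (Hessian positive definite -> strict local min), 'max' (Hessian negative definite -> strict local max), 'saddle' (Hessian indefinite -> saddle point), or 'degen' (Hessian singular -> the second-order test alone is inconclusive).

Compute the Hessian H = grad^2 f:
  H = [[-8, 0], [0, -8]]
Verify stationarity: grad f(x*) = H x* + g = (0, 0).
Eigenvalues of H: -8, -8.
Both eigenvalues < 0, so H is negative definite -> x* is a strict local max.

max


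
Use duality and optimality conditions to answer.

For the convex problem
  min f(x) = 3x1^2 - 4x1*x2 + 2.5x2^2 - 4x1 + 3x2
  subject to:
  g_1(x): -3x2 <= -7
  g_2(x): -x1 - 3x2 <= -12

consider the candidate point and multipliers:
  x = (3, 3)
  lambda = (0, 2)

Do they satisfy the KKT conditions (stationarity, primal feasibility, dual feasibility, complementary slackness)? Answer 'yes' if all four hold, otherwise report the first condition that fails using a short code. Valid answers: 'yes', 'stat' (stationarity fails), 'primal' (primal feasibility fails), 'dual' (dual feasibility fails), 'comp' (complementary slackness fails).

Gradient of f: grad f(x) = Q x + c = (2, 6)
Constraint values g_i(x) = a_i^T x - b_i:
  g_1((3, 3)) = -2
  g_2((3, 3)) = 0
Stationarity residual: grad f(x) + sum_i lambda_i a_i = (0, 0)
  -> stationarity OK
Primal feasibility (all g_i <= 0): OK
Dual feasibility (all lambda_i >= 0): OK
Complementary slackness (lambda_i * g_i(x) = 0 for all i): OK

Verdict: yes, KKT holds.

yes


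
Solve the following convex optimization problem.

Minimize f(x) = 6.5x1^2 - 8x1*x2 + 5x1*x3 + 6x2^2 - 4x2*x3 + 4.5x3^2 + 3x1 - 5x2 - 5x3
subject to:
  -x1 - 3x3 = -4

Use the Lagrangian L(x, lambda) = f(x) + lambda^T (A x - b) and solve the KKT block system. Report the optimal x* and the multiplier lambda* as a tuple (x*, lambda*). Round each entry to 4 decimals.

Form the Lagrangian:
  L(x, lambda) = (1/2) x^T Q x + c^T x + lambda^T (A x - b)
Stationarity (grad_x L = 0): Q x + c + A^T lambda = 0.
Primal feasibility: A x = b.

This gives the KKT block system:
  [ Q   A^T ] [ x     ]   [-c ]
  [ A    0  ] [ lambda ] = [ b ]

Solving the linear system:
  x*      = (-0.2287, 0.734, 1.4096)
  lambda* = (1.2021)
  f(x*)   = -3.2979

x* = (-0.2287, 0.734, 1.4096), lambda* = (1.2021)


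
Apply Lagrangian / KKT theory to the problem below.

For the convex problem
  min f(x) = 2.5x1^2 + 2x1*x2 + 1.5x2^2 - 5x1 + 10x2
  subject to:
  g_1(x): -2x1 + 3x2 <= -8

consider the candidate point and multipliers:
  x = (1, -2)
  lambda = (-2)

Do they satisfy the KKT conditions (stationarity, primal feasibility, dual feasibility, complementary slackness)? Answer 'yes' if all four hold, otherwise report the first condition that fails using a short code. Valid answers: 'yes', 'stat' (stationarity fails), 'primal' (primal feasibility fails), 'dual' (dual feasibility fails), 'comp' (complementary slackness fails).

Gradient of f: grad f(x) = Q x + c = (-4, 6)
Constraint values g_i(x) = a_i^T x - b_i:
  g_1((1, -2)) = 0
Stationarity residual: grad f(x) + sum_i lambda_i a_i = (0, 0)
  -> stationarity OK
Primal feasibility (all g_i <= 0): OK
Dual feasibility (all lambda_i >= 0): FAILS
Complementary slackness (lambda_i * g_i(x) = 0 for all i): OK

Verdict: the first failing condition is dual_feasibility -> dual.

dual


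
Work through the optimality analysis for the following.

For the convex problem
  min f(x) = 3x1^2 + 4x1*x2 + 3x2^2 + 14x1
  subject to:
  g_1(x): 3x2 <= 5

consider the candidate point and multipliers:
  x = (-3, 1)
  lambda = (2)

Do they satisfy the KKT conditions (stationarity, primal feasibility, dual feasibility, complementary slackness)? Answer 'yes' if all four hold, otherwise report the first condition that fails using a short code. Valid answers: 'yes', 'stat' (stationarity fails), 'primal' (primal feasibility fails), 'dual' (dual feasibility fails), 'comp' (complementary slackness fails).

Gradient of f: grad f(x) = Q x + c = (0, -6)
Constraint values g_i(x) = a_i^T x - b_i:
  g_1((-3, 1)) = -2
Stationarity residual: grad f(x) + sum_i lambda_i a_i = (0, 0)
  -> stationarity OK
Primal feasibility (all g_i <= 0): OK
Dual feasibility (all lambda_i >= 0): OK
Complementary slackness (lambda_i * g_i(x) = 0 for all i): FAILS

Verdict: the first failing condition is complementary_slackness -> comp.

comp
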